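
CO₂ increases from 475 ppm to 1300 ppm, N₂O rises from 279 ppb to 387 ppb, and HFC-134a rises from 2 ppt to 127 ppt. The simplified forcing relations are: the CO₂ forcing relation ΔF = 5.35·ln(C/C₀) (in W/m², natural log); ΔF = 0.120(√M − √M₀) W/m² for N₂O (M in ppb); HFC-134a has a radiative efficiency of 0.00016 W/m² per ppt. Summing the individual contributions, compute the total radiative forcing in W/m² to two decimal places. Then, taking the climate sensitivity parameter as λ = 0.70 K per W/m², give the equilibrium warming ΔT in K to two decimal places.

CO₂: 5.35 × ln(1300/475) = 5.35 × ln(2.73684) = 5.35 × 1.00680 = 5.3864 W/m².
N₂O: 0.120 × (√387 − √279) = 0.120 × (19.6723 − 16.7033) = 0.120 × 2.9690 = 0.3563 W/m².
HFC-134a: ΔF = 0.00016 × (127 − 2) = 0.00016 × 125 = 0.0200 W/m².
Total ΔF = 5.3864 + 0.3563 + 0.0200 = 5.7627 W/m².
ΔT = λ ΔF = 0.70 × 5.76 = 4.0320 K.

ΔF = 5.76 W/m²; ΔT = 4.03 K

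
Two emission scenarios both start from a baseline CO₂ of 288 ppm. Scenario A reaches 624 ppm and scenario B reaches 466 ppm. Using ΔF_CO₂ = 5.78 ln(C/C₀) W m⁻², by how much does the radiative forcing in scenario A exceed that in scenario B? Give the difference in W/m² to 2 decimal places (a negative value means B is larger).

ΔF_A − ΔF_B = 1.69 W/m²

ΔF_A = 5.78 ln(624/288) = 5.78 × 0.77319 = 4.4690 W/m².
ΔF_B = 5.78 ln(466/288) = 5.78 × 0.48123 = 2.7815 W/m².
Difference: 4.4690 − 2.7815 = 1.6875 W/m².
(Equivalently, ΔF_A − ΔF_B = 5.78 ln(624/466) = 5.78 × 0.29196 = 1.6875 W/m².)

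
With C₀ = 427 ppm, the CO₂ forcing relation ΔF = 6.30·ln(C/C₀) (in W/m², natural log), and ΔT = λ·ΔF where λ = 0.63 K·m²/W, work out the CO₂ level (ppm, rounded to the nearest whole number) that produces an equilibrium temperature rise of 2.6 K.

Required forcing: ΔF = ΔT/λ = 2.6/0.63 = 4.1270 W/m².
Then ln(C/427) = ΔF/6.30 = 4.1270/6.30 = 0.65508.
So C = 427 × e^0.65508 = 427 × 1.92530 = 822.10 ppm.

C ≈ 822 ppm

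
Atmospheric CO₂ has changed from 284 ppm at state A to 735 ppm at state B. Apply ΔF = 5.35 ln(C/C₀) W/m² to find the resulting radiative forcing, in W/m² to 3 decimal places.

CO₂: 5.35 × ln(735/284) = 5.35 × ln(2.58803) = 5.35 × 0.95090 = 5.0873 W/m².

ΔF = 5.087 W/m²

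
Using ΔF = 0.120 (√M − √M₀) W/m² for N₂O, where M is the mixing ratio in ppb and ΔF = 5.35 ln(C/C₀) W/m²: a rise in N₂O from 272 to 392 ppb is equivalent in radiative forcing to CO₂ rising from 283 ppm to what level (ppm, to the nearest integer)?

C ≈ 305 ppm

N₂O forcing: 0.120 × (√392 − √272) = 0.120 × (19.7990 − 16.4924) = 0.120 × 3.3066 = 0.39679 W/m².
Set 5.35 ln(C/283) = 0.39679: ln(C/283) = 0.39679/5.35 = 0.07417, so C = 283 × e^0.07417 = 283 × 1.07699 = 304.79 ppm.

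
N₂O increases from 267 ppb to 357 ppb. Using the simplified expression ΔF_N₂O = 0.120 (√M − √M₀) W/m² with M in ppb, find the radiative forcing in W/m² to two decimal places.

N₂O: 0.120 × (√357 − √267) = 0.120 × (18.8944 − 16.3401) = 0.120 × 2.5543 = 0.3065 W/m².

ΔF = 0.31 W/m²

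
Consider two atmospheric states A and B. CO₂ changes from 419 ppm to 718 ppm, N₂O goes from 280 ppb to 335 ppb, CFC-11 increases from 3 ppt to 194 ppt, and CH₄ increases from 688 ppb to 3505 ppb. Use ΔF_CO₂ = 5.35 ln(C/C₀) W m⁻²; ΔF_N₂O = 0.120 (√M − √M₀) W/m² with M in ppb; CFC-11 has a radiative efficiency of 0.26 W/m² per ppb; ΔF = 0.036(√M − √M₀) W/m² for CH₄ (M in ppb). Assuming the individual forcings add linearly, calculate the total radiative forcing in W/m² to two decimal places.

CO₂: 5.35 × ln(718/419) = 5.35 × ln(1.71360) = 5.35 × 0.53860 = 2.8815 W/m².
N₂O: 0.120 × (√335 − √280) = 0.120 × (18.3030 − 16.7332) = 0.120 × 1.5698 = 0.1884 W/m².
CFC-11: Δ = 194 − 3 = 191 ppt = 0.191 ppb; ΔF = 0.26 × 0.191 = 0.0497 W/m².
CH₄: 0.036 × (√3505 − √688) = 0.036 × (59.2030 − 26.2298) = 0.036 × 32.9732 = 1.1870 W/m².
Total ΔF = 2.8815 + 0.1884 + 0.0497 + 1.1870 = 4.3066 W/m².

ΔF = 4.31 W/m²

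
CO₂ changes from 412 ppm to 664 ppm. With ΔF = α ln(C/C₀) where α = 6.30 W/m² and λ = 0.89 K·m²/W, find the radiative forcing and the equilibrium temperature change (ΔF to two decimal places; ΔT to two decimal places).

CO₂: 6.30 × ln(664/412) = 6.30 × ln(1.61165) = 6.30 × 0.47726 = 3.0067 W/m².
ΔT = λ ΔF = 0.89 × 3.01 = 2.6789 K.

ΔF = 3.01 W/m²; ΔT = 2.68 K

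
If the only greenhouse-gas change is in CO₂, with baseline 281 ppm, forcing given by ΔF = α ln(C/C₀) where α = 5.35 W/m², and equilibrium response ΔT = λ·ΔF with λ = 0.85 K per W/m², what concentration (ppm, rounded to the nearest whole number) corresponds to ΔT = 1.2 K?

Required forcing: ΔF = ΔT/λ = 1.2/0.85 = 1.4118 W/m².
Then ln(C/281) = ΔF/5.35 = 1.4118/5.35 = 0.26389.
So C = 281 × e^0.26389 = 281 × 1.30198 = 365.86 ppm.

C ≈ 366 ppm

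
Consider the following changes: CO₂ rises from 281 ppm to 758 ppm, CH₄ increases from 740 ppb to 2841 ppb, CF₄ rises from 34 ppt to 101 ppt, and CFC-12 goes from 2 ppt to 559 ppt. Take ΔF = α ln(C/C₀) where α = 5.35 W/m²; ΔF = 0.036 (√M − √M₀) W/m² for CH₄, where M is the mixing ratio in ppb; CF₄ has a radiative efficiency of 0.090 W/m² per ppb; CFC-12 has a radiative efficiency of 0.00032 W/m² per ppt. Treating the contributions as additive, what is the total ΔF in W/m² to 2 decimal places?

CO₂: 5.35 × ln(758/281) = 5.35 × ln(2.69751) = 5.35 × 0.99233 = 5.3090 W/m².
CH₄: 0.036 × (√2841 − √740) = 0.036 × (53.3010 − 27.2029) = 0.036 × 26.0981 = 0.9395 W/m².
CF₄: Δ = 101 − 34 = 67 ppt = 0.067 ppb; ΔF = 0.090 × 0.067 = 0.0060 W/m².
CFC-12: ΔF = 0.00032 × (559 − 2) = 0.00032 × 557 = 0.1782 W/m².
Total ΔF = 5.3090 + 0.9395 + 0.0060 + 0.1782 = 6.4327 W/m².

ΔF = 6.43 W/m²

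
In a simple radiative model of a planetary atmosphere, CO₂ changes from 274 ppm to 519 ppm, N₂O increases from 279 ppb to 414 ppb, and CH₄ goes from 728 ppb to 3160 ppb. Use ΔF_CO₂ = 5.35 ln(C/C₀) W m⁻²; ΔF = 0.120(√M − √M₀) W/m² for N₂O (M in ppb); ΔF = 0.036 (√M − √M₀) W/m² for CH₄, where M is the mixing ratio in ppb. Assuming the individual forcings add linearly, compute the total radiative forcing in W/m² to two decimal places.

ΔF = 4.91 W/m²

CO₂: 5.35 × ln(519/274) = 5.35 × ln(1.89416) = 5.35 × 0.63878 = 3.4175 W/m².
N₂O: 0.120 × (√414 − √279) = 0.120 × (20.3470 − 16.7033) = 0.120 × 3.6437 = 0.4372 W/m².
CH₄: 0.036 × (√3160 − √728) = 0.036 × (56.2139 − 26.9815) = 0.036 × 29.2324 = 1.0524 W/m².
Total ΔF = 3.4175 + 0.4372 + 1.0524 = 4.9071 W/m².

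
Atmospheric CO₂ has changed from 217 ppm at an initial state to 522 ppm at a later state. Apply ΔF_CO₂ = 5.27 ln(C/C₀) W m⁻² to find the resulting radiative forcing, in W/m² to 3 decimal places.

ΔF = 4.626 W/m²

CO₂ absorption bands are partially saturated, so forcing scales with the logarithm of the concentration ratio.
CO₂: 5.27 × ln(522/217) = 5.27 × ln(2.40553) = 5.27 × 0.87777 = 4.6258 W/m².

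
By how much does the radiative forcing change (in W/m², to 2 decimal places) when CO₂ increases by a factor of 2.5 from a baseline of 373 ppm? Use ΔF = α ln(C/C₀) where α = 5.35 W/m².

ΔF = 5.35 × ln(2.5) = 5.35 × 0.91629 = 4.9022 W/m².

ΔF = 4.90 W/m²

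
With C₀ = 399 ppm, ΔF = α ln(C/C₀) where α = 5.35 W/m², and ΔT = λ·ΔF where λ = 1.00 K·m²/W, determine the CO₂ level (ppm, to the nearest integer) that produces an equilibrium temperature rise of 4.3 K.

C ≈ 891 ppm

Required forcing: ΔF = ΔT/λ = 4.3/1.00 = 4.3000 W/m².
Then ln(C/399) = ΔF/5.35 = 4.3000/5.35 = 0.80374.
So C = 399 × e^0.80374 = 399 × 2.23388 = 891.32 ppm.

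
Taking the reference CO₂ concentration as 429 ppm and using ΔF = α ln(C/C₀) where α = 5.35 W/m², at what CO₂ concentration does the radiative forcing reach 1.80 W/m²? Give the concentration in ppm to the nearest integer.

C ≈ 601 ppm

Set 5.35 ln(C/429) = 1.80, so ln(C/429) = 1.80/5.35 = 0.33645.
Then C/429 = e^0.33645 = 1.39997, giving C = 429 × 1.39997 = 600.59 ppm.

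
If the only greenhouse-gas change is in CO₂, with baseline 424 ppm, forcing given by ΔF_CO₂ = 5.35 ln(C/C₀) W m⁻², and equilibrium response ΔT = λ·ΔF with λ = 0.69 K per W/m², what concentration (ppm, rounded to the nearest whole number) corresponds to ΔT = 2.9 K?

Required forcing: ΔF = ΔT/λ = 2.9/0.69 = 4.2029 W/m².
Then ln(C/424) = ΔF/5.35 = 4.2029/5.35 = 0.78559.
So C = 424 × e^0.78559 = 424 × 2.19370 = 930.13 ppm.

C ≈ 930 ppm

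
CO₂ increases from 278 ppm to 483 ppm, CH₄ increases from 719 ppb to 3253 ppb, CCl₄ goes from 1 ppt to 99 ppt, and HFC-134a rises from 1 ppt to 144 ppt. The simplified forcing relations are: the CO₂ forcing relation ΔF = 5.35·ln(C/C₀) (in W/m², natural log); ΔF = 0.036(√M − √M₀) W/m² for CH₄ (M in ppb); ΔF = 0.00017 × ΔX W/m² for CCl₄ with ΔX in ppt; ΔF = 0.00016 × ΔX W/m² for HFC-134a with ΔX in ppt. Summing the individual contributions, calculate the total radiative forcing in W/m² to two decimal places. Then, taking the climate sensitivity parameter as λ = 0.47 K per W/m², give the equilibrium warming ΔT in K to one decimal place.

CO₂: 5.35 × ln(483/278) = 5.35 × ln(1.73741) = 5.35 × 0.55240 = 2.9553 W/m².
CH₄: 0.036 × (√3253 − √719) = 0.036 × (57.0351 − 26.8142) = 0.036 × 30.2209 = 1.0880 W/m².
CCl₄: ΔF = 0.00017 × (99 − 1) = 0.00017 × 98 = 0.0167 W/m².
HFC-134a: ΔF = 0.00016 × (144 − 1) = 0.00016 × 143 = 0.0229 W/m².
Total ΔF = 2.9553 + 1.0880 + 0.0167 + 0.0229 = 4.0829 W/m².
ΔT = λ ΔF = 0.47 × 4.08 = 1.9176 K.

ΔF = 4.08 W/m²; ΔT = 1.9 K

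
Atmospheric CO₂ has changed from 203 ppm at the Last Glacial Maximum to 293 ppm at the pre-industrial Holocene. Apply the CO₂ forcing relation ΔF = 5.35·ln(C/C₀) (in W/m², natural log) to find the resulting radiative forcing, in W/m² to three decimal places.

CO₂: 5.35 × ln(293/203) = 5.35 × ln(1.44335) = 5.35 × 0.36697 = 1.9633 W/m².

ΔF = 1.963 W/m²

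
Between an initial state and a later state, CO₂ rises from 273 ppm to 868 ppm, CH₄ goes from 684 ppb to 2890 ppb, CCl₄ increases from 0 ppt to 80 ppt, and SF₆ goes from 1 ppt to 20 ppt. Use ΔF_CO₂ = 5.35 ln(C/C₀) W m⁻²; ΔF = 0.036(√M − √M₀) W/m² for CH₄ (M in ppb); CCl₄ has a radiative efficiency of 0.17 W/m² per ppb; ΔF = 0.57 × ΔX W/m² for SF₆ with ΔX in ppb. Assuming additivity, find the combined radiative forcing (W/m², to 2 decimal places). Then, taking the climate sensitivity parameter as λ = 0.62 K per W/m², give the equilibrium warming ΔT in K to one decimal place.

CO₂: 5.35 × ln(868/273) = 5.35 × ln(3.17949) = 5.35 × 1.15672 = 6.1885 W/m².
CH₄: 0.036 × (√2890 − √684) = 0.036 × (53.7587 − 26.1534) = 0.036 × 27.6053 = 0.9938 W/m².
CCl₄: Δ = 80 − 0 = 80 ppt = 0.080 ppb; ΔF = 0.17 × 0.080 = 0.0136 W/m².
SF₆: Δ = 20 − 1 = 19 ppt = 0.019 ppb; ΔF = 0.57 × 0.019 = 0.0108 W/m².
Total ΔF = 6.1885 + 0.9938 + 0.0136 + 0.0108 = 7.2067 W/m².
ΔT = λ ΔF = 0.62 × 7.21 = 4.4702 K.

ΔF = 7.21 W/m²; ΔT = 4.5 K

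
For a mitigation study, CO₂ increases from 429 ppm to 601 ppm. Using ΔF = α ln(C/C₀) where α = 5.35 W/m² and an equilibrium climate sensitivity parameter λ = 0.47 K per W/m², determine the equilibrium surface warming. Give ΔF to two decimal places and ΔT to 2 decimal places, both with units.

CO₂: 5.35 × ln(601/429) = 5.35 × ln(1.40093) = 5.35 × 0.33714 = 1.8037 W/m².
ΔT = λ ΔF = 0.47 × 1.80 = 0.8460 K.

ΔF = 1.80 W/m²; ΔT = 0.85 K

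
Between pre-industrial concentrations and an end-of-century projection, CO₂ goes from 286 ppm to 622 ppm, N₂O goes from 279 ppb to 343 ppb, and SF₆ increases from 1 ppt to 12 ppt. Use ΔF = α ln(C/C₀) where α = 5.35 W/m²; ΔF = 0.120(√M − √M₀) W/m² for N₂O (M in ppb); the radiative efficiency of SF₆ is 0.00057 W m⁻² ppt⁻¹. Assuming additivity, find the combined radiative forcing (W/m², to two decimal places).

CO₂: 5.35 × ln(622/286) = 5.35 × ln(2.17483) = 5.35 × 0.77695 = 4.1567 W/m².
N₂O: 0.120 × (√343 − √279) = 0.120 × (18.5203 − 16.7033) = 0.120 × 1.8170 = 0.2180 W/m².
SF₆: ΔF = 0.00057 × (12 − 1) = 0.00057 × 11 = 0.0063 W/m².
Total ΔF = 4.1567 + 0.2180 + 0.0063 = 4.3810 W/m².

ΔF = 4.38 W/m²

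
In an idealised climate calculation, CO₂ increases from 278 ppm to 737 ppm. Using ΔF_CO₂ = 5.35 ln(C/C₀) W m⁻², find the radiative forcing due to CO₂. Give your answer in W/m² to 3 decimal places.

ΔF = 5.216 W/m²

CO₂: 5.35 × ln(737/278) = 5.35 × ln(2.65108) = 5.35 × 0.97497 = 5.2161 W/m².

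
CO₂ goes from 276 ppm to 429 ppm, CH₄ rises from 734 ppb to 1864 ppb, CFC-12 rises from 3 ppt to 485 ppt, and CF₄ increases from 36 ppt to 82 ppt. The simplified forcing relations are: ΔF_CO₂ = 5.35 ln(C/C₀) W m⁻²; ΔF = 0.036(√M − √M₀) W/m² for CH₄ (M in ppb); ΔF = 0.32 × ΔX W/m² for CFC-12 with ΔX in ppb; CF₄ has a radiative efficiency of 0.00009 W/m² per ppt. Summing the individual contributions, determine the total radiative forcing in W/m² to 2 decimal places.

ΔF = 3.10 W/m²

CO₂: 5.35 × ln(429/276) = 5.35 × ln(1.55435) = 5.35 × 0.44106 = 2.3597 W/m².
CH₄: 0.036 × (√1864 − √734) = 0.036 × (43.1741 − 27.0924) = 0.036 × 16.0817 = 0.5789 W/m².
CFC-12: Δ = 485 − 3 = 482 ppt = 0.482 ppb; ΔF = 0.32 × 0.482 = 0.1542 W/m².
CF₄: ΔF = 0.00009 × (82 − 36) = 0.00009 × 46 = 0.0041 W/m².
Total ΔF = 2.3597 + 0.5789 + 0.1542 + 0.0041 = 3.0969 W/m².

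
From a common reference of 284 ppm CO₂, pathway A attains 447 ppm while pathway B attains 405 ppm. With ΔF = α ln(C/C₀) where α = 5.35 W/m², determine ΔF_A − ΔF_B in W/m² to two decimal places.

ΔF_A = 5.35 ln(447/284) = 5.35 × 0.45358 = 2.4267 W/m².
ΔF_B = 5.35 ln(405/284) = 5.35 × 0.35491 = 1.8988 W/m².
Difference: 2.4267 − 1.8988 = 0.5279 W/m².

ΔF_A − ΔF_B = 0.53 W/m²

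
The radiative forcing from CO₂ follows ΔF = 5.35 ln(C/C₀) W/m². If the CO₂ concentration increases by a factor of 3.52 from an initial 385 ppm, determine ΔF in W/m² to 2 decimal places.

Because the forcing depends only on the ratio C/C₀, the initial concentration does not enter.
ΔF = 5.35 × ln(3.52) = 5.35 × 1.25846 = 6.7328 W/m².

ΔF = 6.73 W/m²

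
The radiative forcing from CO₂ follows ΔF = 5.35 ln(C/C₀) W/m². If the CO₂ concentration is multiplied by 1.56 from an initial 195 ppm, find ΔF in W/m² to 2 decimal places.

ΔF = 5.35 × ln(1.56) = 5.35 × 0.44469 = 2.3791 W/m².

ΔF = 2.38 W/m²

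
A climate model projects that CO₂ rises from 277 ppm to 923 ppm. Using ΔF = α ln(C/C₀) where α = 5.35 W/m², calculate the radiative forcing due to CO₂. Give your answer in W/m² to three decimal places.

ΔF = 6.439 W/m²

CO₂ absorption bands are partially saturated, so forcing scales with the logarithm of the concentration ratio.
CO₂: 5.35 × ln(923/277) = 5.35 × ln(3.33213) = 5.35 × 1.20361 = 6.4393 W/m².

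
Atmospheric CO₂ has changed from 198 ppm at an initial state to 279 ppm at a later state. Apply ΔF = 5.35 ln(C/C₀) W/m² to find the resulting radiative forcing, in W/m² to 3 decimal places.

CO₂: 5.35 × ln(279/198) = 5.35 × ln(1.40909) = 5.35 × 0.34294 = 1.8347 W/m².

ΔF = 1.835 W/m²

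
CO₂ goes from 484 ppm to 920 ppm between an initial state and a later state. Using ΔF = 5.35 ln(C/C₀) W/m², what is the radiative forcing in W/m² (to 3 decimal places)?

CO₂ absorption bands are partially saturated, so forcing scales with the logarithm of the concentration ratio.
CO₂: 5.35 × ln(920/484) = 5.35 × ln(1.90083) = 5.35 × 0.64229 = 3.4363 W/m².

ΔF = 3.436 W/m²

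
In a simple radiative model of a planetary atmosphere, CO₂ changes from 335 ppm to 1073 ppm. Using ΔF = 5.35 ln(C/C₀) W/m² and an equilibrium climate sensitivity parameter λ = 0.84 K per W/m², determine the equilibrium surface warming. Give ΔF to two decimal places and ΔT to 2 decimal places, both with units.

CO₂: 5.35 × ln(1073/335) = 5.35 × ln(3.20299) = 5.35 × 1.16408 = 6.2278 W/m².
ΔT = λ ΔF = 0.84 × 6.23 = 5.2332 K.

ΔF = 6.23 W/m²; ΔT = 5.23 K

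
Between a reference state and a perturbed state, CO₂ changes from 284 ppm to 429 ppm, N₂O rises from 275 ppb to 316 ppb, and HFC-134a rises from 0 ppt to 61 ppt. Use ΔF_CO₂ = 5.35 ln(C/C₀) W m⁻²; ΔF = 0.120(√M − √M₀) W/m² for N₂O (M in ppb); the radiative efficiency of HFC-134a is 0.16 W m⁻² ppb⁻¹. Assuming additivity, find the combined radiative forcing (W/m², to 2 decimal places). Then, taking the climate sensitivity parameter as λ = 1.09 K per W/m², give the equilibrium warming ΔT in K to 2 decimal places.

CO₂: 5.35 × ln(429/284) = 5.35 × ln(1.51056) = 5.35 × 0.41248 = 2.2068 W/m².
N₂O: 0.120 × (√316 − √275) = 0.120 × (17.7764 − 16.5831) = 0.120 × 1.1933 = 0.1432 W/m².
HFC-134a: Δ = 61 − 0 = 61 ppt = 0.061 ppb; ΔF = 0.16 × 0.061 = 0.0098 W/m².
Total ΔF = 2.2068 + 0.1432 + 0.0098 = 2.3598 W/m².
ΔT = λ ΔF = 1.09 × 2.36 = 2.5724 K.

ΔF = 2.36 W/m²; ΔT = 2.57 K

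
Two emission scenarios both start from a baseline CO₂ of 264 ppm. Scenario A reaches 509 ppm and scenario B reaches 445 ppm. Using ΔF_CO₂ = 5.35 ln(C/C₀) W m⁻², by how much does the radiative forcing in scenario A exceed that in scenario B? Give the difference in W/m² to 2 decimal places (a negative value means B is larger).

ΔF_A = 5.35 ln(509/264) = 5.35 × 0.65650 = 3.5123 W/m².
ΔF_B = 5.35 ln(445/264) = 5.35 × 0.52213 = 2.7934 W/m².
Difference: 3.5123 − 2.7934 = 0.7189 W/m².
(Equivalently, ΔF_A − ΔF_B = 5.35 ln(509/445) = 5.35 × 0.13437 = 0.7189 W/m².)

ΔF_A − ΔF_B = 0.72 W/m²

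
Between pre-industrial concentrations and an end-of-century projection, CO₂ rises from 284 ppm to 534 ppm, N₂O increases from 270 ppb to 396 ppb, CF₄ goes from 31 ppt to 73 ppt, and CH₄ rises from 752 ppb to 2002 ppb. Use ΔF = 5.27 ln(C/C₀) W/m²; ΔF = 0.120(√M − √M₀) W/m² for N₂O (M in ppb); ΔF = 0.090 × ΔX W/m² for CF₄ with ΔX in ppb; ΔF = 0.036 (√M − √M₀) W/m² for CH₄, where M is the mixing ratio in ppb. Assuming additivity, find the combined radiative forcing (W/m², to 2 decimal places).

CO₂: 5.27 × ln(534/284) = 5.27 × ln(1.88028) = 5.27 × 0.63142 = 3.3276 W/m².
N₂O: 0.120 × (√396 − √270) = 0.120 × (19.8997 − 16.4317) = 0.120 × 3.4680 = 0.4162 W/m².
CF₄: Δ = 73 − 31 = 42 ppt = 0.042 ppb; ΔF = 0.090 × 0.042 = 0.0038 W/m².
CH₄: 0.036 × (√2002 − √752) = 0.036 × (44.7437 − 27.4226) = 0.036 × 17.3211 = 0.6236 W/m².
Total ΔF = 3.3276 + 0.4162 + 0.0038 + 0.6236 = 4.3712 W/m².

ΔF = 4.37 W/m²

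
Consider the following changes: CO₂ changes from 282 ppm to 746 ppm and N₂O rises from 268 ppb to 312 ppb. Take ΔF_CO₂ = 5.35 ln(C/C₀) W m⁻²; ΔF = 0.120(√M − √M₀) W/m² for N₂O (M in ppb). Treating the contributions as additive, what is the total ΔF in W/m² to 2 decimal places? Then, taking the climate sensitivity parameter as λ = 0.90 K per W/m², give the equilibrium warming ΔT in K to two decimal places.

ΔF = 5.36 W/m²; ΔT = 4.82 K

CO₂: 5.35 × ln(746/282) = 5.35 × ln(2.64539) = 5.35 × 0.97282 = 5.2046 W/m².
N₂O: 0.120 × (√312 − √268) = 0.120 × (17.6635 − 16.3707) = 0.120 × 1.2928 = 0.1551 W/m².
Total ΔF = 5.2046 + 0.1551 = 5.3597 W/m².
ΔT = λ ΔF = 0.90 × 5.36 = 4.8240 K.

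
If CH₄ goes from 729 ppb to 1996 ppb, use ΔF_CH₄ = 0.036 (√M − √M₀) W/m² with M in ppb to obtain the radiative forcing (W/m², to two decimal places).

ΔF = 0.64 W/m²

CH₄: 0.036 × (√1996 − √729) = 0.036 × (44.6766 − 27.0000) = 0.036 × 17.6766 = 0.6364 W/m².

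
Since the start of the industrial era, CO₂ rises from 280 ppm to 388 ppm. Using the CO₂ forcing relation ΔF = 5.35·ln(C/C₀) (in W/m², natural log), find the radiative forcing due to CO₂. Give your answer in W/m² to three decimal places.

CO₂: 5.35 × ln(388/280) = 5.35 × ln(1.38571) = 5.35 × 0.32621 = 1.7452 W/m².

ΔF = 1.745 W/m²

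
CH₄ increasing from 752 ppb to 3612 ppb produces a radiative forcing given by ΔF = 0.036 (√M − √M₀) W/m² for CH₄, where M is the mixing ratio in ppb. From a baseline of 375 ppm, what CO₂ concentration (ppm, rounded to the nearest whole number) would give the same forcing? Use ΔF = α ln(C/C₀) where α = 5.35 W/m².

CH₄ forcing: 0.036 × (√3612 − √752) = 0.036 × (60.0999 − 27.4226) = 0.036 × 32.6773 = 1.17638 W/m².
Set 5.35 ln(C/375) = 1.17638: ln(C/375) = 1.17638/5.35 = 0.21988, so C = 375 × e^0.21988 = 375 × 1.24593 = 467.22 ppm.

C ≈ 467 ppm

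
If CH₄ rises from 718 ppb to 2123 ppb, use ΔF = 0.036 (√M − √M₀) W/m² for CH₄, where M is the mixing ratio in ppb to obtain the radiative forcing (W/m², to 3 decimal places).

CH₄: 0.036 × (√2123 − √718) = 0.036 × (46.0760 − 26.7955) = 0.036 × 19.2805 = 0.6941 W/m².

ΔF = 0.694 W/m²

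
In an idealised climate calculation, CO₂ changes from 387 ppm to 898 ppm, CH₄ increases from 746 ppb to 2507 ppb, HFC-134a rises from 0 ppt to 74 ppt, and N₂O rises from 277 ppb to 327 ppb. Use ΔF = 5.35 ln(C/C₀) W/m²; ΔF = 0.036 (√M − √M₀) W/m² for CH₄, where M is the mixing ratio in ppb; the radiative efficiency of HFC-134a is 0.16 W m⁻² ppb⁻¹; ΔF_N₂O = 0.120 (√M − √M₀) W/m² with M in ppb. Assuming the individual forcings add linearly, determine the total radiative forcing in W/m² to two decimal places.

CO₂: 5.35 × ln(898/387) = 5.35 × ln(2.32041) = 5.35 × 0.84174 = 4.5033 W/m².
CH₄: 0.036 × (√2507 − √746) = 0.036 × (50.0700 − 27.3130) = 0.036 × 22.7570 = 0.8193 W/m².
HFC-134a: Δ = 74 − 0 = 74 ppt = 0.074 ppb; ΔF = 0.16 × 0.074 = 0.0118 W/m².
N₂O: 0.120 × (√327 − √277) = 0.120 × (18.0831 − 16.6433) = 0.120 × 1.4398 = 0.1728 W/m².
Total ΔF = 4.5033 + 0.8193 + 0.0118 + 0.1728 = 5.5072 W/m².

ΔF = 5.51 W/m²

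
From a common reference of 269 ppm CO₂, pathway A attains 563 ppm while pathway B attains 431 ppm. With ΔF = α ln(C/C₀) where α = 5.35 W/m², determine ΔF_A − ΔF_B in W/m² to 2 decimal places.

ΔF_A − ΔF_B = 1.43 W/m²

ΔF_A = 5.35 ln(563/269) = 5.35 × 0.73857 = 3.9513 W/m².
ΔF_B = 5.35 ln(431/269) = 5.35 × 0.47140 = 2.5220 W/m².
Difference: 3.9513 − 2.5220 = 1.4293 W/m².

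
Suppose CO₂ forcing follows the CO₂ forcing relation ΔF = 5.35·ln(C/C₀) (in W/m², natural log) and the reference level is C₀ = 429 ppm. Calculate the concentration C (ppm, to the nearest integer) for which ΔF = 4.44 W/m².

C ≈ 984 ppm

Set 5.35 ln(C/429) = 4.44, so ln(C/429) = 4.44/5.35 = 0.82991.
Then C/429 = e^0.82991 = 2.29311, giving C = 429 × 2.29311 = 983.74 ppm.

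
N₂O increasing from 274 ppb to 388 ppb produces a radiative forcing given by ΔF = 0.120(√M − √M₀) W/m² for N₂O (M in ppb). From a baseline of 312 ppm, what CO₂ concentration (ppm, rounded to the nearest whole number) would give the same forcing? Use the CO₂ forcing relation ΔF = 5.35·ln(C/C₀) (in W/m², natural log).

C ≈ 335 ppm

N₂O forcing: 0.120 × (√388 − √274) = 0.120 × (19.6977 − 16.5529) = 0.120 × 3.1448 = 0.37738 W/m².
Set 5.35 ln(C/312) = 0.37738: ln(C/312) = 0.37738/5.35 = 0.07054, so C = 312 × e^0.07054 = 312 × 1.07309 = 334.80 ppm.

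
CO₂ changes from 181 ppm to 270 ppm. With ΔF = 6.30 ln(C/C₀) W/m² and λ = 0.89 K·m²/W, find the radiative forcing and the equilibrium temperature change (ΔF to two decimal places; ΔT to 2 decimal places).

CO₂: 6.30 × ln(270/181) = 6.30 × ln(1.49171) = 6.30 × 0.39992 = 2.5195 W/m².
ΔT = λ ΔF = 0.89 × 2.52 = 2.2428 K.

ΔF = 2.52 W/m²; ΔT = 2.24 K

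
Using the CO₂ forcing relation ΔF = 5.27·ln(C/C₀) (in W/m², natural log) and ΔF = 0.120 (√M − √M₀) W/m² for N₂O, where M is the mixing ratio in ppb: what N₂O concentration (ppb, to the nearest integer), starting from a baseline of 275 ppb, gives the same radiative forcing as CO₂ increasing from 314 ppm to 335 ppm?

CO₂ forcing: 5.27 × ln(335/314) = 5.27 × 0.064738 = 0.34117 W/m².
Set 0.120(√M − √275) = 0.34117: √M = 0.34117/0.120 + √275 = 2.8431 + 16.5831 = 19.4262.
M = (19.4262)² = 377.38 ppb.

M ≈ 377 ppb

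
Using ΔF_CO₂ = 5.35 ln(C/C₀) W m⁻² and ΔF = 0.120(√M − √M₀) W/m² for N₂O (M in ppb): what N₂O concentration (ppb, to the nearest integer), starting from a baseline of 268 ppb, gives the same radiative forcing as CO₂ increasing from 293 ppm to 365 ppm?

M ≈ 685 ppb

CO₂ forcing: 5.35 × ln(365/293) = 5.35 × 0.219725 = 1.17553 W/m².
Set 0.120(√M − √268) = 1.17553: √M = 1.17553/0.120 + √268 = 9.7961 + 16.3707 = 26.1668.
M = (26.1668)² = 684.70 ppb.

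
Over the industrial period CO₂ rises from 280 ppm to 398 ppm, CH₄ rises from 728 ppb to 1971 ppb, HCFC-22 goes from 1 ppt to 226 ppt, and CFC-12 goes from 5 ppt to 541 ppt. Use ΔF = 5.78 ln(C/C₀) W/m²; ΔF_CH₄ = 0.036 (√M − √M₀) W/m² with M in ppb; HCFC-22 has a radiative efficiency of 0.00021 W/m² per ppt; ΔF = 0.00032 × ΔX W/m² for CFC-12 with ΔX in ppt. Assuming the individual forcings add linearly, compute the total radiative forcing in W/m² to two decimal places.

ΔF = 2.88 W/m²

CO₂: 5.78 × ln(398/280) = 5.78 × ln(1.42143) = 5.78 × 0.35166 = 2.0326 W/m².
CH₄: 0.036 × (√1971 − √728) = 0.036 × (44.3959 − 26.9815) = 0.036 × 17.4144 = 0.6269 W/m².
HCFC-22: ΔF = 0.00021 × (226 − 1) = 0.00021 × 225 = 0.0473 W/m².
CFC-12: ΔF = 0.00032 × (541 − 5) = 0.00032 × 536 = 0.1715 W/m².
Total ΔF = 2.0326 + 0.6269 + 0.0473 + 0.1715 = 2.8783 W/m².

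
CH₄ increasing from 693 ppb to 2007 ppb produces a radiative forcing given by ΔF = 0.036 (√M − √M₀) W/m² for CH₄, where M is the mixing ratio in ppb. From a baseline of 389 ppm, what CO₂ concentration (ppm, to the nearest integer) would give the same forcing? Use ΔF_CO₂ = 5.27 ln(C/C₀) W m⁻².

C ≈ 441 ppm

CH₄ forcing: 0.036 × (√2007 − √693) = 0.036 × (44.7996 − 26.3249) = 0.036 × 18.4747 = 0.66509 W/m².
Set 5.27 ln(C/389) = 0.66509: ln(C/389) = 0.66509/5.27 = 0.12620, so C = 389 × e^0.12620 = 389 × 1.13451 = 441.32 ppm.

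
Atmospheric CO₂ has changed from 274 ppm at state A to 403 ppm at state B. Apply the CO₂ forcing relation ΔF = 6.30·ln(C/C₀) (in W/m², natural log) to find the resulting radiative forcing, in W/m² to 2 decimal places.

CO₂ absorption bands are partially saturated, so forcing scales with the logarithm of the concentration ratio.
CO₂: 6.30 × ln(403/274) = 6.30 × ln(1.47080) = 6.30 × 0.38581 = 2.4306 W/m².

ΔF = 2.43 W/m²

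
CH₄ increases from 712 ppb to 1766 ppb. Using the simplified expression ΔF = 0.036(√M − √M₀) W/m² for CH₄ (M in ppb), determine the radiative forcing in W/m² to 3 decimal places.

ΔF = 0.552 W/m²

CH₄: 0.036 × (√1766 − √712) = 0.036 × (42.0238 − 26.6833) = 0.036 × 15.3405 = 0.5523 W/m².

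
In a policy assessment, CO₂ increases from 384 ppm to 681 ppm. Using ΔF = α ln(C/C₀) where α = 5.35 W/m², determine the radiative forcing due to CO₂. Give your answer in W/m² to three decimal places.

CO₂ absorption bands are partially saturated, so forcing scales with the logarithm of the concentration ratio.
CO₂: 5.35 × ln(681/384) = 5.35 × ln(1.77344) = 5.35 × 0.57292 = 3.0651 W/m².

ΔF = 3.065 W/m²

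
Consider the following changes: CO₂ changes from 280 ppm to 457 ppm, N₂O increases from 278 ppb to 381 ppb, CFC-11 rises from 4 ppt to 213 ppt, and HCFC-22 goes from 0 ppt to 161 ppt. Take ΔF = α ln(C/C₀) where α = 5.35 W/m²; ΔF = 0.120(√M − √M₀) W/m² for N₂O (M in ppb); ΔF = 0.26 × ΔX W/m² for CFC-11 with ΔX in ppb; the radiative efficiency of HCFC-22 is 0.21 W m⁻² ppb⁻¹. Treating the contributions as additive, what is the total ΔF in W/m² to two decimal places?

CO₂: 5.35 × ln(457/280) = 5.35 × ln(1.63214) = 5.35 × 0.48989 = 2.6209 W/m².
N₂O: 0.120 × (√381 − √278) = 0.120 × (19.5192 − 16.6733) = 0.120 × 2.8459 = 0.3415 W/m².
CFC-11: Δ = 213 − 4 = 209 ppt = 0.209 ppb; ΔF = 0.26 × 0.209 = 0.0543 W/m².
HCFC-22: Δ = 161 − 0 = 161 ppt = 0.161 ppb; ΔF = 0.21 × 0.161 = 0.0338 W/m².
Total ΔF = 2.6209 + 0.3415 + 0.0543 + 0.0338 = 3.0505 W/m².

ΔF = 3.05 W/m²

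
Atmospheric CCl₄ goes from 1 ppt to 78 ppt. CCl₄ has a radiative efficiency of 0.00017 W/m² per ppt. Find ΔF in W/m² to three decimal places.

ΔF = 0.013 W/m²

CCl₄: ΔF = 0.00017 × (78 − 1) = 0.00017 × 77 = 0.0131 W/m².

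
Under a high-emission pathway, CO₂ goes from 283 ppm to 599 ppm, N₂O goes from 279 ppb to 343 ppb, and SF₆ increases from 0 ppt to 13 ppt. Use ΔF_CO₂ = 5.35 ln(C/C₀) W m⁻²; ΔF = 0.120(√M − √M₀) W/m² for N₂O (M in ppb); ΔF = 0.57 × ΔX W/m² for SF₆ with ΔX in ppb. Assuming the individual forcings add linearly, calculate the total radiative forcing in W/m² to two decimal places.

ΔF = 4.24 W/m²

CO₂: 5.35 × ln(599/283) = 5.35 × ln(2.11661) = 5.35 × 0.74982 = 4.0115 W/m².
N₂O: 0.120 × (√343 − √279) = 0.120 × (18.5203 − 16.7033) = 0.120 × 1.8170 = 0.2180 W/m².
SF₆: Δ = 13 − 0 = 13 ppt = 0.013 ppb; ΔF = 0.57 × 0.013 = 0.0074 W/m².
Total ΔF = 4.0115 + 0.2180 + 0.0074 = 4.2369 W/m².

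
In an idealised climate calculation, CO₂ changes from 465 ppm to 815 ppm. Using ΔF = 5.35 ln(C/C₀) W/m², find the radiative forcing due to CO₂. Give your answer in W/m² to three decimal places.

ΔF = 3.002 W/m²

CO₂: 5.35 × ln(815/465) = 5.35 × ln(1.75269) = 5.35 × 0.56115 = 3.0022 W/m².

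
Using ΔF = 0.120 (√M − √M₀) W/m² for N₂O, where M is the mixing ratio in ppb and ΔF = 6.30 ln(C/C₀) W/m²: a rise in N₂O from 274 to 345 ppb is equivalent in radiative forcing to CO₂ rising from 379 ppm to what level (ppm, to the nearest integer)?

N₂O forcing: 0.120 × (√345 − √274) = 0.120 × (18.5742 − 16.5529) = 0.120 × 2.0213 = 0.24256 W/m².
Set 6.30 ln(C/379) = 0.24256: ln(C/379) = 0.24256/6.30 = 0.03850, so C = 379 × e^0.03850 = 379 × 1.03925 = 393.88 ppm.

C ≈ 394 ppm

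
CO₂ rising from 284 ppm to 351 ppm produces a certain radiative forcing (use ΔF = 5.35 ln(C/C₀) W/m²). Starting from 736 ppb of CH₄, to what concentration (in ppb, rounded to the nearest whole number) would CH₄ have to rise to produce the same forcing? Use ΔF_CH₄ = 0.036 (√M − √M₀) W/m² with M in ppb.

M ≈ 3435 ppb

CO₂ forcing: 5.35 × ln(351/284) = 5.35 × 0.211812 = 1.13319 W/m².
Set 0.036(√M − √736) = 1.13319: √M = 1.13319/0.036 + √736 = 31.4775 + 27.1293 = 58.6068.
M = (58.6068)² = 3434.76 ppb.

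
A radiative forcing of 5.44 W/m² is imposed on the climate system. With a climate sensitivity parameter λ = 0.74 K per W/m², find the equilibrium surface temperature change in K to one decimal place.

ΔT = 4.0 K

ΔT = λ ΔF = 0.74 × 5.44 = 4.0256 K.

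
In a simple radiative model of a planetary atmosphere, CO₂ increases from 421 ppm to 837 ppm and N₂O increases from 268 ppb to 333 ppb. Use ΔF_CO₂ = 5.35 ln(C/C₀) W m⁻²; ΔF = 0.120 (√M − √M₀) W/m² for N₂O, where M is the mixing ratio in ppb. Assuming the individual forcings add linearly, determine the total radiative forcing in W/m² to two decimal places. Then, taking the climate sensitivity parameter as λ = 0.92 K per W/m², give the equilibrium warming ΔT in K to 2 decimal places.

CO₂: 5.35 × ln(837/421) = 5.35 × ln(1.98812) = 5.35 × 0.68719 = 3.6765 W/m².
N₂O: 0.120 × (√333 − √268) = 0.120 × (18.2483 − 16.3707) = 0.120 × 1.8776 = 0.2253 W/m².
Total ΔF = 3.6765 + 0.2253 = 3.9018 W/m².
ΔT = λ ΔF = 0.92 × 3.90 = 3.5880 K.

ΔF = 3.90 W/m²; ΔT = 3.59 K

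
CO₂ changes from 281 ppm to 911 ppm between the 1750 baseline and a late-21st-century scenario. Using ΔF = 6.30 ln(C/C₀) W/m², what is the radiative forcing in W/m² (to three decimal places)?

CO₂ absorption bands are partially saturated, so forcing scales with the logarithm of the concentration ratio.
CO₂: 6.30 × ln(911/281) = 6.30 × ln(3.24199) = 6.30 × 1.17619 = 7.4100 W/m².

ΔF = 7.410 W/m²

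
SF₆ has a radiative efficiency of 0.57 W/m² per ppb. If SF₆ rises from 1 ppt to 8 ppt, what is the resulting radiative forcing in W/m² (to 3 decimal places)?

ΔF = 0.004 W/m²

SF₆: Δ = 8 − 1 = 7 ppt = 0.007 ppb; ΔF = 0.57 × 0.007 = 0.0040 W/m².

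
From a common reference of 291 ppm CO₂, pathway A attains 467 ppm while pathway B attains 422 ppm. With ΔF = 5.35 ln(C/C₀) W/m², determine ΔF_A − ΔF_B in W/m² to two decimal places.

ΔF_A − ΔF_B = 0.54 W/m²

ΔF_A = 5.35 ln(467/291) = 5.35 × 0.47301 = 2.5306 W/m².
ΔF_B = 5.35 ln(422/291) = 5.35 × 0.37168 = 1.9885 W/m².
Difference: 2.5306 − 1.9885 = 0.5421 W/m².
(Equivalently, ΔF_A − ΔF_B = 5.35 ln(467/422) = 5.35 × 0.10132 = 0.5421 W/m².)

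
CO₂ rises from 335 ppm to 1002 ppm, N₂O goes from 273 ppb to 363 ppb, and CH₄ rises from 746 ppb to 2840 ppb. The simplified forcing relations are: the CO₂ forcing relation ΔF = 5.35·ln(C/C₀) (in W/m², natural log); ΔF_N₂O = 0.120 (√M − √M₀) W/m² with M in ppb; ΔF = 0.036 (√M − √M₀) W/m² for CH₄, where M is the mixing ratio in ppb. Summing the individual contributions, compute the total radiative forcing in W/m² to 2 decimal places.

CO₂: 5.35 × ln(1002/335) = 5.35 × ln(2.99104) = 5.35 × 1.09562 = 5.8616 W/m².
N₂O: 0.120 × (√363 − √273) = 0.120 × (19.0526 − 16.5227) = 0.120 × 2.5299 = 0.3036 W/m².
CH₄: 0.036 × (√2840 − √746) = 0.036 × (53.2917 − 27.3130) = 0.036 × 25.9787 = 0.9352 W/m².
Total ΔF = 5.8616 + 0.3036 + 0.9352 = 7.1004 W/m².

ΔF = 7.10 W/m²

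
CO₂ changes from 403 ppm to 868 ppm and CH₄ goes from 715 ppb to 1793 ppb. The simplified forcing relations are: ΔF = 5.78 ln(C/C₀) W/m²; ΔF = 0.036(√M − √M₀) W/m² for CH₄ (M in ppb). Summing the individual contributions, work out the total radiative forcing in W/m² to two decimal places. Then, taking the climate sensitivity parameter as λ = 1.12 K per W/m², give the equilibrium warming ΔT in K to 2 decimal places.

ΔF = 5.00 W/m²; ΔT = 5.60 K

CO₂: 5.78 × ln(868/403) = 5.78 × ln(2.15385) = 5.78 × 0.76726 = 4.4348 W/m².
CH₄: 0.036 × (√1793 − √715) = 0.036 × (42.3438 − 26.7395) = 0.036 × 15.6043 = 0.5618 W/m².
Total ΔF = 4.4348 + 0.5618 = 4.9966 W/m².
ΔT = λ ΔF = 1.12 × 5.00 = 5.6000 K.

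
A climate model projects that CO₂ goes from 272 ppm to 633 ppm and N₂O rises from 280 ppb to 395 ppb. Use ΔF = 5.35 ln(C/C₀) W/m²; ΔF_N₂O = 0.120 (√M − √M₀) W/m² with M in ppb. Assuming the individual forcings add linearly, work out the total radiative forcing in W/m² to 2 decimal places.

ΔF = 4.90 W/m²

CO₂: 5.35 × ln(633/272) = 5.35 × ln(2.32721) = 5.35 × 0.84467 = 4.5190 W/m².
N₂O: 0.120 × (√395 − √280) = 0.120 × (19.8746 − 16.7332) = 0.120 × 3.1414 = 0.3770 W/m².
Total ΔF = 4.5190 + 0.3770 = 4.8960 W/m².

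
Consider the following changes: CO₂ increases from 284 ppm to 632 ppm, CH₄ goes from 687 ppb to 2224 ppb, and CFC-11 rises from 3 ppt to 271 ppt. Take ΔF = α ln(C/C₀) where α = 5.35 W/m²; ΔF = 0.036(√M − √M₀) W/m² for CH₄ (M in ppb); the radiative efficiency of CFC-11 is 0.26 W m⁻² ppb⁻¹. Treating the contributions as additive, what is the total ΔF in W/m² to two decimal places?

CO₂: 5.35 × ln(632/284) = 5.35 × ln(2.22535) = 5.35 × 0.79991 = 4.2795 W/m².
CH₄: 0.036 × (√2224 − √687) = 0.036 × (47.1593 − 26.2107) = 0.036 × 20.9486 = 0.7541 W/m².
CFC-11: Δ = 271 − 3 = 268 ppt = 0.268 ppb; ΔF = 0.26 × 0.268 = 0.0697 W/m².
Total ΔF = 4.2795 + 0.7541 + 0.0697 = 5.1033 W/m².

ΔF = 5.10 W/m²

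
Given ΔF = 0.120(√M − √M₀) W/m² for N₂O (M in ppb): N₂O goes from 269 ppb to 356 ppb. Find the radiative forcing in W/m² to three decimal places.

ΔF = 0.296 W/m²

N₂O: 0.120 × (√356 − √269) = 0.120 × (18.8680 − 16.4012) = 0.120 × 2.4668 = 0.2960 W/m².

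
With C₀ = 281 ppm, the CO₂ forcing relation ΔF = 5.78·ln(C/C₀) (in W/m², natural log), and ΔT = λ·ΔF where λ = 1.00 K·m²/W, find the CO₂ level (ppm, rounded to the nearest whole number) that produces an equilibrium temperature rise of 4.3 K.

C ≈ 591 ppm

Required forcing: ΔF = ΔT/λ = 4.3/1.00 = 4.3000 W/m².
Then ln(C/281) = ΔF/5.78 = 4.3000/5.78 = 0.74394.
So C = 281 × e^0.74394 = 281 × 2.10421 = 591.28 ppm.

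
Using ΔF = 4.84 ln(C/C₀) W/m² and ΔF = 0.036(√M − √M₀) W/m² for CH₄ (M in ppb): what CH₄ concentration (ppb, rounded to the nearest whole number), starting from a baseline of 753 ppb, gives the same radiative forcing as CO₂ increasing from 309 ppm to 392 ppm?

M ≈ 3532 ppb

CO₂ forcing: 4.84 × ln(392/309) = 4.84 × 0.237921 = 1.15154 W/m².
Set 0.036(√M − √753) = 1.15154: √M = 1.15154/0.036 + √753 = 31.9872 + 27.4408 = 59.4280.
M = (59.4280)² = 3531.69 ppb.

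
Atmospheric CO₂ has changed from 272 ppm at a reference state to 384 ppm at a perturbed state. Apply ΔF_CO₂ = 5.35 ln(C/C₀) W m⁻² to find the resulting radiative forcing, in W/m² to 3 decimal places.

ΔF = 1.845 W/m²

CO₂: 5.35 × ln(384/272) = 5.35 × ln(1.41176) = 5.35 × 0.34484 = 1.8449 W/m².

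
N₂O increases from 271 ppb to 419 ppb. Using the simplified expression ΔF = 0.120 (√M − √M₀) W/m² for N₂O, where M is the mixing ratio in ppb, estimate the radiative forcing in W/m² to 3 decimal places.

N₂O: 0.120 × (√419 − √271) = 0.120 × (20.4695 − 16.4621) = 0.120 × 4.0074 = 0.4809 W/m².

ΔF = 0.481 W/m²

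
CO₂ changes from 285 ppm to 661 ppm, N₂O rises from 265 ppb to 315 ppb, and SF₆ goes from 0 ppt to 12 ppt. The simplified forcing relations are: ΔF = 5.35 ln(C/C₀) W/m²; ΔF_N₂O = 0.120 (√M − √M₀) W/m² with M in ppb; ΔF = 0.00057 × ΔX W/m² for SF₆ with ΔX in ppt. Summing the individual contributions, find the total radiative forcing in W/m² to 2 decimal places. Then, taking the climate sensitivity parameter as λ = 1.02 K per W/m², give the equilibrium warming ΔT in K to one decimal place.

ΔF = 4.68 W/m²; ΔT = 4.8 K

CO₂: 5.35 × ln(661/285) = 5.35 × ln(2.31930) = 5.35 × 0.84127 = 4.5008 W/m².
N₂O: 0.120 × (√315 − √265) = 0.120 × (17.7482 − 16.2788) = 0.120 × 1.4694 = 0.1763 W/m².
SF₆: ΔF = 0.00057 × (12 − 0) = 0.00057 × 12 = 0.0068 W/m².
Total ΔF = 4.5008 + 0.1763 + 0.0068 = 4.6839 W/m².
ΔT = λ ΔF = 1.02 × 4.68 = 4.7736 K.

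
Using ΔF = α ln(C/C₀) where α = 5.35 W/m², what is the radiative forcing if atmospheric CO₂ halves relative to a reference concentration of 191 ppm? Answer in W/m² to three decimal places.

Because the forcing depends only on the ratio C/C₀, the initial concentration does not enter.
ΔF = 5.35 × ln(0.5) = 5.35 × -0.69315 = -3.7084 W/m².

ΔF = -3.708 W/m²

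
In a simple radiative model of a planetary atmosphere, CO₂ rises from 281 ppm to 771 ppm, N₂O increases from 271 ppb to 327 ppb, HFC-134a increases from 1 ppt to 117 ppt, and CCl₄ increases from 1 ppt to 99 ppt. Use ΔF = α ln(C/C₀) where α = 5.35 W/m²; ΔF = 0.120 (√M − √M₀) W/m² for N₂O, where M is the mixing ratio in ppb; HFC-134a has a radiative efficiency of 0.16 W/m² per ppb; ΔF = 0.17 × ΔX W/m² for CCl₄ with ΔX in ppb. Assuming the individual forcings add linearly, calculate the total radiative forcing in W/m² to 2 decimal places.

ΔF = 5.63 W/m²

CO₂: 5.35 × ln(771/281) = 5.35 × ln(2.74377) = 5.35 × 1.00933 = 5.3999 W/m².
N₂O: 0.120 × (√327 − √271) = 0.120 × (18.0831 − 16.4621) = 0.120 × 1.6210 = 0.1945 W/m².
HFC-134a: Δ = 117 − 1 = 116 ppt = 0.116 ppb; ΔF = 0.16 × 0.116 = 0.0186 W/m².
CCl₄: Δ = 99 − 1 = 98 ppt = 0.098 ppb; ΔF = 0.17 × 0.098 = 0.0167 W/m².
Total ΔF = 5.3999 + 0.1945 + 0.0186 + 0.0167 = 5.6297 W/m².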